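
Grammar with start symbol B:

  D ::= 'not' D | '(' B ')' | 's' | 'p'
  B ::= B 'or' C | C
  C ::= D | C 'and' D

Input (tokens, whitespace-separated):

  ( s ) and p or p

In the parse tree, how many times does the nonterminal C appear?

4

[B [B [C [C [D ( [B [C [D s]]] )]] and [D p]]] or [C [D p]]]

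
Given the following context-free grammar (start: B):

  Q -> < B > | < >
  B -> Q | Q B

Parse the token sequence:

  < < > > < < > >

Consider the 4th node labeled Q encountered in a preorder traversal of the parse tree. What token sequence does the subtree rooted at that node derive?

< >

[B [Q < [B [Q < >]] >] [B [Q < [B [Q < >]] >]]]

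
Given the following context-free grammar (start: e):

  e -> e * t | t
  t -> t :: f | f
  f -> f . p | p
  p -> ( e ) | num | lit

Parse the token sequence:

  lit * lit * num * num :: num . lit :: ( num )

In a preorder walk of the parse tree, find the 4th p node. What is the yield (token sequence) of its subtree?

[e [e [e [e [t [f [p lit]]]] * [t [f [p lit]]]] * [t [f [p num]]]] * [t [t [t [f [p num]]] :: [f [f [p num]] . [p lit]]] :: [f [p ( [e [t [f [p num]]]] )]]]]

num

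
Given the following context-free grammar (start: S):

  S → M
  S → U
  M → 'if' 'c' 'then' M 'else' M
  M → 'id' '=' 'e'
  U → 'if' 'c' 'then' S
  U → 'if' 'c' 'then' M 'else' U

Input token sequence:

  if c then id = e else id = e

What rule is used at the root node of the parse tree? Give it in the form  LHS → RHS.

[S [M if c then [M id = e] else [M id = e]]]

S → M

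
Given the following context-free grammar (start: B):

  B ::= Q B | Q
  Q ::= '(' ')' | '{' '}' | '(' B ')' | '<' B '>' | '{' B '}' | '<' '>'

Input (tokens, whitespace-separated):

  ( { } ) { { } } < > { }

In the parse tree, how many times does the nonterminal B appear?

[B [Q ( [B [Q { }]] )] [B [Q { [B [Q { }]] }] [B [Q < >] [B [Q { }]]]]]

6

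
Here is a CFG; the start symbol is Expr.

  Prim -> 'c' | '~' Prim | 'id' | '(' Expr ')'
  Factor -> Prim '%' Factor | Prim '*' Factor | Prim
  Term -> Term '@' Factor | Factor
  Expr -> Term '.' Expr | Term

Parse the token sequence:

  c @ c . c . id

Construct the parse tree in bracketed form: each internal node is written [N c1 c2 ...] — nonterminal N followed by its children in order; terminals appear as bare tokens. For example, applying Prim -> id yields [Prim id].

[Expr [Term [Term [Factor [Prim c]]] @ [Factor [Prim c]]] . [Expr [Term [Factor [Prim c]]] . [Expr [Term [Factor [Prim id]]]]]]

Expr
Term . Expr
Term @ Factor . Expr
Factor @ Factor . Expr
Prim @ Factor . Expr
c @ Factor . Expr
c @ Prim . Expr
c @ c . Expr
c @ c . Term . Expr
c @ c . Factor . Expr
c @ c . Prim . Expr
c @ c . c . Expr
c @ c . c . Term
c @ c . c . Factor
c @ c . c . Prim
c @ c . c . id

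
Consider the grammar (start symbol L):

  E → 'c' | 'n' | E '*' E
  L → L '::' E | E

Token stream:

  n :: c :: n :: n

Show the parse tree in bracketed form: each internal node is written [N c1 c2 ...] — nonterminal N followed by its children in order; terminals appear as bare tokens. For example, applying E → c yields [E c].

[L [L [L [L [E n]] :: [E c]] :: [E n]] :: [E n]]

L
L :: E
L :: E :: E
L :: E :: E :: E
E :: E :: E :: E
n :: E :: E :: E
n :: c :: E :: E
n :: c :: n :: E
n :: c :: n :: n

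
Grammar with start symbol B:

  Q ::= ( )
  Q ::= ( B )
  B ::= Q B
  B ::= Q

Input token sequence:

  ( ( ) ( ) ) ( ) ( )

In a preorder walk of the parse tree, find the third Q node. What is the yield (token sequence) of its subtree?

[B [Q ( [B [Q ( )] [B [Q ( )]]] )] [B [Q ( )] [B [Q ( )]]]]

( )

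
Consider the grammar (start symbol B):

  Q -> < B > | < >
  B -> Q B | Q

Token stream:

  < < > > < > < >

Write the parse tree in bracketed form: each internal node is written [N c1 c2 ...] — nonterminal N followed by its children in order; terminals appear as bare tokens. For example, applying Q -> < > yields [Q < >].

B
Q B
< B > B
< Q > B
< < > > B
< < > > Q B
< < > > < > B
< < > > < > Q
< < > > < > < >

[B [Q < [B [Q < >]] >] [B [Q < >] [B [Q < >]]]]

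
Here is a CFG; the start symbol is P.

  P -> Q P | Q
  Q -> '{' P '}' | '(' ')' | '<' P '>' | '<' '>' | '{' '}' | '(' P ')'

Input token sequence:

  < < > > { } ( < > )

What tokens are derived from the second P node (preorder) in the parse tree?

[P [Q < [P [Q < >]] >] [P [Q { }] [P [Q ( [P [Q < >]] )]]]]

< >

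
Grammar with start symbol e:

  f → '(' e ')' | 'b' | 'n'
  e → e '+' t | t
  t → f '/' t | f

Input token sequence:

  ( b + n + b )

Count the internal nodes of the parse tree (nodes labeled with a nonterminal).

12

[e [t [f ( [e [e [e [t [f b]]] + [t [f n]]] + [t [f b]]] )]]]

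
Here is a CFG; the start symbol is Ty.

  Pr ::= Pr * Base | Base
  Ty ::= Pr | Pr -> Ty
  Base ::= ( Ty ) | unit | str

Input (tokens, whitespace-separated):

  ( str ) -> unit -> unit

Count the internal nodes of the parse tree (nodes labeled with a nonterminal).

12

[Ty [Pr [Base ( [Ty [Pr [Base str]]] )]] -> [Ty [Pr [Base unit]] -> [Ty [Pr [Base unit]]]]]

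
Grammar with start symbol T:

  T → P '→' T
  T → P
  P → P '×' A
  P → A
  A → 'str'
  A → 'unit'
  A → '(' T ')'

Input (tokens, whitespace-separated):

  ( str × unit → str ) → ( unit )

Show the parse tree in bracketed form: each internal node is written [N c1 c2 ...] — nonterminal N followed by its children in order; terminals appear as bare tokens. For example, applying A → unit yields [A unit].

[T [P [A ( [T [P [P [A str]] × [A unit]] → [T [P [A str]]]] )]] → [T [P [A ( [T [P [A unit]]] )]]]]

T
P → T
A → T
( T ) → T
( P → T ) → T
( P × A → T ) → T
( A × A → T ) → T
( str × A → T ) → T
( str × unit → T ) → T
( str × unit → P ) → T
( str × unit → A ) → T
( str × unit → str ) → T
( str × unit → str ) → P
( str × unit → str ) → A
( str × unit → str ) → ( T )
( str × unit → str ) → ( P )
( str × unit → str ) → ( A )
( str × unit → str ) → ( unit )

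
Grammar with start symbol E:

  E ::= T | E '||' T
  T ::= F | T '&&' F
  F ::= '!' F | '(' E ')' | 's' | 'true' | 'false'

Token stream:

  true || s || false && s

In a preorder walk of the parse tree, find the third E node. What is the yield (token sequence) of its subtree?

true

[E [E [E [T [F true]]] || [T [F s]]] || [T [T [F false]] && [F s]]]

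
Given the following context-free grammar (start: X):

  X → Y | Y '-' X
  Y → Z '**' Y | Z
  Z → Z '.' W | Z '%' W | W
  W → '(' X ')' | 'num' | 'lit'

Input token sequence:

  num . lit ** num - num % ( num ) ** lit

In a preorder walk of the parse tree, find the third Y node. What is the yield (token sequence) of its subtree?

[X [Y [Z [Z [W num]] . [W lit]] ** [Y [Z [W num]]]] - [X [Y [Z [Z [W num]] % [W ( [X [Y [Z [W num]]]] )]] ** [Y [Z [W lit]]]]]]

num % ( num ) ** lit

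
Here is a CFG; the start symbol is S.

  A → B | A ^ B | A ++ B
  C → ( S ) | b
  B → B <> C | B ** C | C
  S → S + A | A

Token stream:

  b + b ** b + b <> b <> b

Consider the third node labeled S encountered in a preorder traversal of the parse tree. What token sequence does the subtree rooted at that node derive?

b

[S [S [S [A [B [C b]]]] + [A [B [B [C b]] ** [C b]]]] + [A [B [B [B [C b]] <> [C b]] <> [C b]]]]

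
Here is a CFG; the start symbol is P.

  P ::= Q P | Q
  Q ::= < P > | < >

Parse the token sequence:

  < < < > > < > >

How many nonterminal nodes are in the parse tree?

8

[P [Q < [P [Q < [P [Q < >]] >] [P [Q < >]]] >]]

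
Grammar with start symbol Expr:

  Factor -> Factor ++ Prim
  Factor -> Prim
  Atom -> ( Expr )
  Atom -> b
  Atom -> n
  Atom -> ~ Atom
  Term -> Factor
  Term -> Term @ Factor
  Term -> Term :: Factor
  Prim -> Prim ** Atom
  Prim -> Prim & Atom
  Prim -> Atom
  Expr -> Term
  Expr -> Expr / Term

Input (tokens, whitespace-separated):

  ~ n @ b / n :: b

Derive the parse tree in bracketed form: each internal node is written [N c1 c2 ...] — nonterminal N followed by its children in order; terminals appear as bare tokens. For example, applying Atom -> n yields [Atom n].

[Expr [Expr [Term [Term [Factor [Prim [Atom ~ [Atom n]]]]] @ [Factor [Prim [Atom b]]]]] / [Term [Term [Factor [Prim [Atom n]]]] :: [Factor [Prim [Atom b]]]]]

Expr
Expr / Term
Term / Term
Term @ Factor / Term
Factor @ Factor / Term
Prim @ Factor / Term
Atom @ Factor / Term
~ Atom @ Factor / Term
~ n @ Factor / Term
~ n @ Prim / Term
~ n @ Atom / Term
~ n @ b / Term
~ n @ b / Term :: Factor
~ n @ b / Factor :: Factor
~ n @ b / Prim :: Factor
~ n @ b / Atom :: Factor
~ n @ b / n :: Factor
~ n @ b / n :: Prim
~ n @ b / n :: Atom
~ n @ b / n :: b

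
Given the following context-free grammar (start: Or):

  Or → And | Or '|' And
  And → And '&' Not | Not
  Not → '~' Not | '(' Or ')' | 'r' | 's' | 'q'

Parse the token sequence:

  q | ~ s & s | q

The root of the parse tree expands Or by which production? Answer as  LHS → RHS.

Or → Or '|' And

[Or [Or [Or [And [Not q]]] | [And [And [Not ~ [Not s]]] & [Not s]]] | [And [Not q]]]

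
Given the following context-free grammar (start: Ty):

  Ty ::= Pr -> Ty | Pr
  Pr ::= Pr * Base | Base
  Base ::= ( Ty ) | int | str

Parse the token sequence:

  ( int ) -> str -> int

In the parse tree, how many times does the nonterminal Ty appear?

4

[Ty [Pr [Base ( [Ty [Pr [Base int]]] )]] -> [Ty [Pr [Base str]] -> [Ty [Pr [Base int]]]]]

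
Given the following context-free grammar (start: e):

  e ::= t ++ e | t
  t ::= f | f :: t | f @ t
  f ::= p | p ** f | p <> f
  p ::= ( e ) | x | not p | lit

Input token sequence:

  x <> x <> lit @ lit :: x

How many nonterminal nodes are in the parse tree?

14

[e [t [f [p x] <> [f [p x] <> [f [p lit]]]] @ [t [f [p lit]] :: [t [f [p x]]]]]]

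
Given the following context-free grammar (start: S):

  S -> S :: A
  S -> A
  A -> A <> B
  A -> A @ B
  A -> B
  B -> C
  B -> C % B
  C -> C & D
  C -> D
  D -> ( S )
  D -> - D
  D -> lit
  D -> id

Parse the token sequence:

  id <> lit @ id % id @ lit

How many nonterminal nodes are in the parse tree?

[S [A [A [A [A [B [C [D id]]]] <> [B [C [D lit]]]] @ [B [C [D id]] % [B [C [D id]]]]] @ [B [C [D lit]]]]]

20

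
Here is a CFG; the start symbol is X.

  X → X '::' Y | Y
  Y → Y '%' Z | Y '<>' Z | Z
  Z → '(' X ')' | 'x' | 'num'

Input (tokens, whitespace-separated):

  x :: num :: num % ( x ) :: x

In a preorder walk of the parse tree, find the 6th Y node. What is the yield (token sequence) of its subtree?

x

[X [X [X [X [Y [Z x]]] :: [Y [Z num]]] :: [Y [Y [Z num]] % [Z ( [X [Y [Z x]]] )]]] :: [Y [Z x]]]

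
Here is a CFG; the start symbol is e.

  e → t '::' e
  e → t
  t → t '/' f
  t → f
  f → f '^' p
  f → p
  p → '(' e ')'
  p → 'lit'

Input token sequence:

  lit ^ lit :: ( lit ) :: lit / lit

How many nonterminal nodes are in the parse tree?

[e [t [f [f [p lit]] ^ [p lit]]] :: [e [t [f [p ( [e [t [f [p lit]]]] )]]] :: [e [t [t [f [p lit]]] / [f [p lit]]]]]]

21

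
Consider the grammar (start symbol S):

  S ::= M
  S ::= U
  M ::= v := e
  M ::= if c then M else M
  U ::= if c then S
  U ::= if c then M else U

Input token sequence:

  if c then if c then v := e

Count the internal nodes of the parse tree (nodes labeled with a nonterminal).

[S [U if c then [S [U if c then [S [M v := e]]]]]]

6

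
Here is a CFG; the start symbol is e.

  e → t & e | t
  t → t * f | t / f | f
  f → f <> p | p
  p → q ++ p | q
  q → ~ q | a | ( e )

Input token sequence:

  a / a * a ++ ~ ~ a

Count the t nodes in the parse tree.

[e [t [t [t [f [p [q a]]]] / [f [p [q a]]]] * [f [p [q a] ++ [p [q ~ [q ~ [q a]]]]]]]]

3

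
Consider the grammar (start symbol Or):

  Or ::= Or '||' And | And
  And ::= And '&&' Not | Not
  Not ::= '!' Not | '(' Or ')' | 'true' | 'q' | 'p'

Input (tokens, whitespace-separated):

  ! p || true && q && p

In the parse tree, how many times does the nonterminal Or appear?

2

[Or [Or [And [Not ! [Not p]]]] || [And [And [And [Not true]] && [Not q]] && [Not p]]]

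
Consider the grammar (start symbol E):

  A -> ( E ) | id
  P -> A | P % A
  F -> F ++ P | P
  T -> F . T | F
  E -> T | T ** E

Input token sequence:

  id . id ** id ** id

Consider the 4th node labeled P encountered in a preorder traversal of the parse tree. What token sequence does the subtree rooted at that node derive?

[E [T [F [P [A id]]] . [T [F [P [A id]]]]] ** [E [T [F [P [A id]]]] ** [E [T [F [P [A id]]]]]]]

id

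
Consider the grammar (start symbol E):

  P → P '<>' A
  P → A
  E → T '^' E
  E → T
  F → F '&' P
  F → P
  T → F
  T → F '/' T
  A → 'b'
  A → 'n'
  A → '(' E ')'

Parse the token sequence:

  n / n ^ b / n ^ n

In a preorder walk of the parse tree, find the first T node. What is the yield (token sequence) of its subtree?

[E [T [F [P [A n]]] / [T [F [P [A n]]]]] ^ [E [T [F [P [A b]]] / [T [F [P [A n]]]]] ^ [E [T [F [P [A n]]]]]]]

n / n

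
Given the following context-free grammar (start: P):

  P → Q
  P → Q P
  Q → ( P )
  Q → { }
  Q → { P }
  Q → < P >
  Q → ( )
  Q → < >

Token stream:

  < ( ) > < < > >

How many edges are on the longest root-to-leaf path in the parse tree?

5

[P [Q < [P [Q ( )]] >] [P [Q < [P [Q < >]] >]]]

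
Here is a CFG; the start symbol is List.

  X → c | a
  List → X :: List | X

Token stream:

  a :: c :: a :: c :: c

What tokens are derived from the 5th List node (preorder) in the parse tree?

c

[List [X a] :: [List [X c] :: [List [X a] :: [List [X c] :: [List [X c]]]]]]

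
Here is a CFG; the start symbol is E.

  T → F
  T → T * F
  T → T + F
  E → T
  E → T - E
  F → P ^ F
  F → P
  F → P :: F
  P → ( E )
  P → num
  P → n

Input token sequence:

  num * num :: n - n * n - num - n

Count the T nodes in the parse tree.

[E [T [T [F [P num]]] * [F [P num] :: [F [P n]]]] - [E [T [T [F [P n]]] * [F [P n]]] - [E [T [F [P num]]] - [E [T [F [P n]]]]]]]

6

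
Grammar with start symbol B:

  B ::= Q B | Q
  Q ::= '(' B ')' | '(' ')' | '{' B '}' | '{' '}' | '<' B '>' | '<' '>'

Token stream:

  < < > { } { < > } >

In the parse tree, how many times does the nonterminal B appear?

[B [Q < [B [Q < >] [B [Q { }] [B [Q { [B [Q < >]] }]]]] >]]

5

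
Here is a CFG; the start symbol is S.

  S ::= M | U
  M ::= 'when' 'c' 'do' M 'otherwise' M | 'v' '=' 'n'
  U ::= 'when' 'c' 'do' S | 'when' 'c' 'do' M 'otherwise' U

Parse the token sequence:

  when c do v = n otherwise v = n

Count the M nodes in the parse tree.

[S [M when c do [M v = n] otherwise [M v = n]]]

3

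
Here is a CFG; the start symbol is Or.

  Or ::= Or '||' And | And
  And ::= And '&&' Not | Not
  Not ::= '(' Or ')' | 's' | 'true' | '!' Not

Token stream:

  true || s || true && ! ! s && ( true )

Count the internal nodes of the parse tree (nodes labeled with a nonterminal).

18

[Or [Or [Or [And [Not true]]] || [And [Not s]]] || [And [And [And [Not true]] && [Not ! [Not ! [Not s]]]] && [Not ( [Or [And [Not true]]] )]]]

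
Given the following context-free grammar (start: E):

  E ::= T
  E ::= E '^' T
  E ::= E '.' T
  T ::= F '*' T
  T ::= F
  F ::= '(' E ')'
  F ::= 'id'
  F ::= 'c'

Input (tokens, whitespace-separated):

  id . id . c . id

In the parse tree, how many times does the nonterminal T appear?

[E [E [E [E [T [F id]]] . [T [F id]]] . [T [F c]]] . [T [F id]]]

4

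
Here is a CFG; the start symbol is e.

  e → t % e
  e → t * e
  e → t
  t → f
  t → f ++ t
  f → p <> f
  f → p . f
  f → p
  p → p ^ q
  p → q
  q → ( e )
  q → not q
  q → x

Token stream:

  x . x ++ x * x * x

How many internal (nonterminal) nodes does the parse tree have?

[e [t [f [p [q x]] . [f [p [q x]]]] ++ [t [f [p [q x]]]]] * [e [t [f [p [q x]]]] * [e [t [f [p [q x]]]]]]]

22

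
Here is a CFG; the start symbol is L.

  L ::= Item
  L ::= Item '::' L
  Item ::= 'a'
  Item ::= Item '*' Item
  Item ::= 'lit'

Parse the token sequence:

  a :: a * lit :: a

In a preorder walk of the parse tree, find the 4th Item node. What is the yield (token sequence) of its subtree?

lit

[L [Item a] :: [L [Item [Item a] * [Item lit]] :: [L [Item a]]]]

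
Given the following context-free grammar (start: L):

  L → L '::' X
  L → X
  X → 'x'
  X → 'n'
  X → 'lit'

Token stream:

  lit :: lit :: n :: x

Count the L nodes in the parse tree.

[L [L [L [L [X lit]] :: [X lit]] :: [X n]] :: [X x]]

4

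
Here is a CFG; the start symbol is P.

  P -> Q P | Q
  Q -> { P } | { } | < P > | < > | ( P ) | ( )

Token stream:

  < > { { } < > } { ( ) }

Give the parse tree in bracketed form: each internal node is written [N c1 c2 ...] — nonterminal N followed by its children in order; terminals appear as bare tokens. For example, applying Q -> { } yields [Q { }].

[P [Q < >] [P [Q { [P [Q { }] [P [Q < >]]] }] [P [Q { [P [Q ( )]] }]]]]

P
Q P
< > P
< > Q P
< > { P } P
< > { Q P } P
< > { { } P } P
< > { { } Q } P
< > { { } < > } P
< > { { } < > } Q
< > { { } < > } { P }
< > { { } < > } { Q }
< > { { } < > } { ( ) }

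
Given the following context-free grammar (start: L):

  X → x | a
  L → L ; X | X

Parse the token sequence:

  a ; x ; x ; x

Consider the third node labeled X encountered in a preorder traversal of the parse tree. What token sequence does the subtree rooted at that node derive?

x

[L [L [L [L [X a]] ; [X x]] ; [X x]] ; [X x]]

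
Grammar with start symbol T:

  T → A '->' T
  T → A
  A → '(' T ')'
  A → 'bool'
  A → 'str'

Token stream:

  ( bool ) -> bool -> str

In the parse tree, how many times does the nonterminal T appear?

4

[T [A ( [T [A bool]] )] -> [T [A bool] -> [T [A str]]]]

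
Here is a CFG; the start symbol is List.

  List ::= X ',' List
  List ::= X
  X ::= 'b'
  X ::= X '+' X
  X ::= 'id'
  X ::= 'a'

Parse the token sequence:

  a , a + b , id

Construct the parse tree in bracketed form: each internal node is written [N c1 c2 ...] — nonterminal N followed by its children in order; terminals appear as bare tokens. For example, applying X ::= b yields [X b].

[List [X a] , [List [X [X a] + [X b]] , [List [X id]]]]

List
X , List
a , List
a , X , List
a , X + X , List
a , a + X , List
a , a + b , List
a , a + b , X
a , a + b , id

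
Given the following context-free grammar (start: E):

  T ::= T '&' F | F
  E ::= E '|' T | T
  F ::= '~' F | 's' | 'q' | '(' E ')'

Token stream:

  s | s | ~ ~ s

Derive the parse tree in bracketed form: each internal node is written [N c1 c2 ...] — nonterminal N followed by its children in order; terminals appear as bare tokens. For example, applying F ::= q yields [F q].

E
E | T
E | T | T
T | T | T
F | T | T
s | T | T
s | F | T
s | s | T
s | s | F
s | s | ~ F
s | s | ~ ~ F
s | s | ~ ~ s

[E [E [E [T [F s]]] | [T [F s]]] | [T [F ~ [F ~ [F s]]]]]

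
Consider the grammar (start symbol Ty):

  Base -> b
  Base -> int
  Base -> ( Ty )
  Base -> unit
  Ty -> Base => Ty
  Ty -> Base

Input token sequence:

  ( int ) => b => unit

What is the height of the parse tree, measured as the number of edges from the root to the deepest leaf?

[Ty [Base ( [Ty [Base int]] )] => [Ty [Base b] => [Ty [Base unit]]]]

4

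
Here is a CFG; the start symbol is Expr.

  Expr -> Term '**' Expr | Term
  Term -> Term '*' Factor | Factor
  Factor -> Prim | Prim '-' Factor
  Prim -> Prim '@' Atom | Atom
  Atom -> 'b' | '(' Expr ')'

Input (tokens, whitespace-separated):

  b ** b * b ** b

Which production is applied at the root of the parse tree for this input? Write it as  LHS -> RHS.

[Expr [Term [Factor [Prim [Atom b]]]] ** [Expr [Term [Term [Factor [Prim [Atom b]]]] * [Factor [Prim [Atom b]]]] ** [Expr [Term [Factor [Prim [Atom b]]]]]]]

Expr -> Term '**' Expr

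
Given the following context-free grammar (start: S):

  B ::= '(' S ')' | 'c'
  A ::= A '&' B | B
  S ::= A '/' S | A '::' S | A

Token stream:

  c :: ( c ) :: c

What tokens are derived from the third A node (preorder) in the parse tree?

[S [A [B c]] :: [S [A [B ( [S [A [B c]]] )]] :: [S [A [B c]]]]]

c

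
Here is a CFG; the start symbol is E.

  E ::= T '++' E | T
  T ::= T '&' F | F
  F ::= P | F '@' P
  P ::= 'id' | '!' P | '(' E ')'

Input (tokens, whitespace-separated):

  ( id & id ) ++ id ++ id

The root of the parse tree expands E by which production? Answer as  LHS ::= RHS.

[E [T [F [P ( [E [T [T [F [P id]]] & [F [P id]]]] )]]] ++ [E [T [F [P id]]] ++ [E [T [F [P id]]]]]]

E ::= T '++' E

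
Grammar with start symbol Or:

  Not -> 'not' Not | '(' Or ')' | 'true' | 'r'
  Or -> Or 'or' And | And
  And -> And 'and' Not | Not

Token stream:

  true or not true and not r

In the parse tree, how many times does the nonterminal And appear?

3

[Or [Or [And [Not true]]] or [And [And [Not not [Not true]]] and [Not not [Not r]]]]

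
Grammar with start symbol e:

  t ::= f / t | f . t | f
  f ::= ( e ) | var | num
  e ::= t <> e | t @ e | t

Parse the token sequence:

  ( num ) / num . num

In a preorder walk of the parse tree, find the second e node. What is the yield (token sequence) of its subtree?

num

[e [t [f ( [e [t [f num]]] )] / [t [f num] . [t [f num]]]]]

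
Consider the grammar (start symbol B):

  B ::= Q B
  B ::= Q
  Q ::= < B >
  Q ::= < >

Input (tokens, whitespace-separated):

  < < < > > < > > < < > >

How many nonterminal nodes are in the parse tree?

12

[B [Q < [B [Q < [B [Q < >]] >] [B [Q < >]]] >] [B [Q < [B [Q < >]] >]]]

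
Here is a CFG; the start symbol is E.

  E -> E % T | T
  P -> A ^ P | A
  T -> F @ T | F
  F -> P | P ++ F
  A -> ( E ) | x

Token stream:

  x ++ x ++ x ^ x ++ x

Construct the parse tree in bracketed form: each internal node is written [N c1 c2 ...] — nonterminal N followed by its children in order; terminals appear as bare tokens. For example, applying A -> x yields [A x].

[E [T [F [P [A x]] ++ [F [P [A x]] ++ [F [P [A x] ^ [P [A x]]] ++ [F [P [A x]]]]]]]]

E
T
F
P ++ F
A ++ F
x ++ F
x ++ P ++ F
x ++ A ++ F
x ++ x ++ F
x ++ x ++ P ++ F
x ++ x ++ A ^ P ++ F
x ++ x ++ x ^ P ++ F
x ++ x ++ x ^ A ++ F
x ++ x ++ x ^ x ++ F
x ++ x ++ x ^ x ++ P
x ++ x ++ x ^ x ++ A
x ++ x ++ x ^ x ++ x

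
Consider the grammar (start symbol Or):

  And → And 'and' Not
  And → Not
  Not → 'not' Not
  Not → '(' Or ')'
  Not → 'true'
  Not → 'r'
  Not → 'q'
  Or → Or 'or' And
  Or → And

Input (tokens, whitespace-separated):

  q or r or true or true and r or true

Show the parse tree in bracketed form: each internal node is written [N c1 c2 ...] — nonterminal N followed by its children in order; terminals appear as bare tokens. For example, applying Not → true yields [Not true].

[Or [Or [Or [Or [Or [And [Not q]]] or [And [Not r]]] or [And [Not true]]] or [And [And [Not true]] and [Not r]]] or [And [Not true]]]

Or
Or or And
Or or And or And
Or or And or And or And
Or or And or And or And or And
And or And or And or And or And
Not or And or And or And or And
q or And or And or And or And
q or Not or And or And or And
q or r or And or And or And
q or r or Not or And or And
q or r or true or And or And
q or r or true or And and Not or And
q or r or true or Not and Not or And
q or r or true or true and Not or And
q or r or true or true and r or And
q or r or true or true and r or Not
q or r or true or true and r or true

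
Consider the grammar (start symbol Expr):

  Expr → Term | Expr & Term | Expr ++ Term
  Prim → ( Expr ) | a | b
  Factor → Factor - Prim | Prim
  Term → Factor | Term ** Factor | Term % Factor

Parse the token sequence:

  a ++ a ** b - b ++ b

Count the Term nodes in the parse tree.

[Expr [Expr [Expr [Term [Factor [Prim a]]]] ++ [Term [Term [Factor [Prim a]]] ** [Factor [Factor [Prim b]] - [Prim b]]]] ++ [Term [Factor [Prim b]]]]

4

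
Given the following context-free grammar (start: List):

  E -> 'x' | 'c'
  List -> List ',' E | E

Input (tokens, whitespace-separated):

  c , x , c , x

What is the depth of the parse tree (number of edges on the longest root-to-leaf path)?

[List [List [List [List [E c]] , [E x]] , [E c]] , [E x]]

5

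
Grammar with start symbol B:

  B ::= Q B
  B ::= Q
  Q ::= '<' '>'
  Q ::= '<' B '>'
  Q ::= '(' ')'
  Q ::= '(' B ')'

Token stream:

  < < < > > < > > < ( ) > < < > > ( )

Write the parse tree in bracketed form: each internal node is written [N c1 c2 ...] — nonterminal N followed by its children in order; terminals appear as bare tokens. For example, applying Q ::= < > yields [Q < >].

B
Q B
< B > B
< Q B > B
< < B > B > B
< < Q > B > B
< < < > > B > B
< < < > > Q > B
< < < > > < > > B
< < < > > < > > Q B
< < < > > < > > < B > B
< < < > > < > > < Q > B
< < < > > < > > < ( ) > B
< < < > > < > > < ( ) > Q B
< < < > > < > > < ( ) > < B > B
< < < > > < > > < ( ) > < Q > B
< < < > > < > > < ( ) > < < > > B
< < < > > < > > < ( ) > < < > > Q
< < < > > < > > < ( ) > < < > > ( )

[B [Q < [B [Q < [B [Q < >]] >] [B [Q < >]]] >] [B [Q < [B [Q ( )]] >] [B [Q < [B [Q < >]] >] [B [Q ( )]]]]]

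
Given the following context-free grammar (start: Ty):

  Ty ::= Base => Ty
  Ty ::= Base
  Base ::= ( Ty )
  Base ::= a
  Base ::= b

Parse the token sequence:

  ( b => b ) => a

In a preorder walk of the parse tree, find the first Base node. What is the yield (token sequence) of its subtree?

[Ty [Base ( [Ty [Base b] => [Ty [Base b]]] )] => [Ty [Base a]]]

( b => b )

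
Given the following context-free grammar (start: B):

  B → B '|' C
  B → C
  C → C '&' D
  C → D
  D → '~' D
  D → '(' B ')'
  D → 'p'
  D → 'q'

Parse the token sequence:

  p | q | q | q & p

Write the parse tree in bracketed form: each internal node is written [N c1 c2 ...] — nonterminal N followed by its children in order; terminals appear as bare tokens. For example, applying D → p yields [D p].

B
B | C
B | C | C
B | C | C | C
C | C | C | C
D | C | C | C
p | C | C | C
p | D | C | C
p | q | C | C
p | q | D | C
p | q | q | C
p | q | q | C & D
p | q | q | D & D
p | q | q | q & D
p | q | q | q & p

[B [B [B [B [C [D p]]] | [C [D q]]] | [C [D q]]] | [C [C [D q]] & [D p]]]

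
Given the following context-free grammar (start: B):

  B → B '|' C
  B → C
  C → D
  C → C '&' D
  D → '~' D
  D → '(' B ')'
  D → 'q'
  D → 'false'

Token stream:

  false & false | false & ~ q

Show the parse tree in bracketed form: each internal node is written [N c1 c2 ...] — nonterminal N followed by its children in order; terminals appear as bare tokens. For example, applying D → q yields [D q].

B
B | C
C | C
C & D | C
D & D | C
false & D | C
false & false | C
false & false | C & D
false & false | D & D
false & false | false & D
false & false | false & ~ D
false & false | false & ~ q

[B [B [C [C [D false]] & [D false]]] | [C [C [D false]] & [D ~ [D q]]]]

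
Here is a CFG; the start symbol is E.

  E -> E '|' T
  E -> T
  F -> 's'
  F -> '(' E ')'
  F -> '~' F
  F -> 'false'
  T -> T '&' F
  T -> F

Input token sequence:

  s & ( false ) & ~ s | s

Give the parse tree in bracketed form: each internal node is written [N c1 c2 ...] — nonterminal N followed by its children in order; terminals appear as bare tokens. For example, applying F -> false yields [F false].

[E [E [T [T [T [F s]] & [F ( [E [T [F false]]] )]] & [F ~ [F s]]]] | [T [F s]]]

E
E | T
T | T
T & F | T
T & F & F | T
F & F & F | T
s & F & F | T
s & ( E ) & F | T
s & ( T ) & F | T
s & ( F ) & F | T
s & ( false ) & F | T
s & ( false ) & ~ F | T
s & ( false ) & ~ s | T
s & ( false ) & ~ s | F
s & ( false ) & ~ s | s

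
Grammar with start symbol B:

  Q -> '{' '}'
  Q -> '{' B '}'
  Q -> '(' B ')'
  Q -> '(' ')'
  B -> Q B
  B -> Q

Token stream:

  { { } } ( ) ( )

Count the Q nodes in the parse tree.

4

[B [Q { [B [Q { }]] }] [B [Q ( )] [B [Q ( )]]]]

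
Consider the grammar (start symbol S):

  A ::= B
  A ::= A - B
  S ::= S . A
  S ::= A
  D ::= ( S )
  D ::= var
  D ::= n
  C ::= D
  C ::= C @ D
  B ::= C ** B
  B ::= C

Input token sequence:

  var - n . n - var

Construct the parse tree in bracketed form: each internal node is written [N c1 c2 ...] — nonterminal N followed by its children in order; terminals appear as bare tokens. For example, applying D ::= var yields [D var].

[S [S [A [A [B [C [D var]]]] - [B [C [D n]]]]] . [A [A [B [C [D n]]]] - [B [C [D var]]]]]

S
S . A
A . A
A - B . A
B - B . A
C - B . A
D - B . A
var - B . A
var - C . A
var - D . A
var - n . A
var - n . A - B
var - n . B - B
var - n . C - B
var - n . D - B
var - n . n - B
var - n . n - C
var - n . n - D
var - n . n - var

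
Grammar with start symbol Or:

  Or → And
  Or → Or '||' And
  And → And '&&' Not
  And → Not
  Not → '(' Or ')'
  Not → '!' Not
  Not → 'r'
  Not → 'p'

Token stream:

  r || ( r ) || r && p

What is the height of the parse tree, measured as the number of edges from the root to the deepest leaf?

7

[Or [Or [Or [And [Not r]]] || [And [Not ( [Or [And [Not r]]] )]]] || [And [And [Not r]] && [Not p]]]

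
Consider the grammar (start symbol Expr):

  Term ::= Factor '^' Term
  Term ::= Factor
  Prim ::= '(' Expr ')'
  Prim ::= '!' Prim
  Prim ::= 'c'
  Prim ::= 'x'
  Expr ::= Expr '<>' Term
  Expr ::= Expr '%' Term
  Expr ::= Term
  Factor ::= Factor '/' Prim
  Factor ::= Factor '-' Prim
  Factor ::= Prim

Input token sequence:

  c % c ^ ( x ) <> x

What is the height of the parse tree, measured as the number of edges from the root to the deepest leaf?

[Expr [Expr [Expr [Term [Factor [Prim c]]]] % [Term [Factor [Prim c]] ^ [Term [Factor [Prim ( [Expr [Term [Factor [Prim x]]]] )]]]]] <> [Term [Factor [Prim x]]]]

10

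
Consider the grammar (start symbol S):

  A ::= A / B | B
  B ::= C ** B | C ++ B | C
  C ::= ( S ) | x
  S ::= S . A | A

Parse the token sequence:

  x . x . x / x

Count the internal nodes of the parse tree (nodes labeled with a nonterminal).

15

[S [S [S [A [B [C x]]]] . [A [B [C x]]]] . [A [A [B [C x]]] / [B [C x]]]]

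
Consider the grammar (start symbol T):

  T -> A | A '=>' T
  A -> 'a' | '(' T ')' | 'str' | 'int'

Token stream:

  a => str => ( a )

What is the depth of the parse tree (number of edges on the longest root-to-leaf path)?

6

[T [A a] => [T [A str] => [T [A ( [T [A a]] )]]]]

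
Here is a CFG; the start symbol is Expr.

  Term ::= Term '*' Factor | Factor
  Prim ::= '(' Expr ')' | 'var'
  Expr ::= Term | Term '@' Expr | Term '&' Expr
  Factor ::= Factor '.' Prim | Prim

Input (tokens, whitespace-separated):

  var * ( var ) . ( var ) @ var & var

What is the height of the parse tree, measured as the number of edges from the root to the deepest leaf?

9

[Expr [Term [Term [Factor [Prim var]]] * [Factor [Factor [Prim ( [Expr [Term [Factor [Prim var]]]] )]] . [Prim ( [Expr [Term [Factor [Prim var]]]] )]]] @ [Expr [Term [Factor [Prim var]]] & [Expr [Term [Factor [Prim var]]]]]]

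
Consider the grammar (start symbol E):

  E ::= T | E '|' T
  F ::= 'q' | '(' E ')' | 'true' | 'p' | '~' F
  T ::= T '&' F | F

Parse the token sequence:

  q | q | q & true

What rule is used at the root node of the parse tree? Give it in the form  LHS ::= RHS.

[E [E [E [T [F q]]] | [T [F q]]] | [T [T [F q]] & [F true]]]

E ::= E '|' T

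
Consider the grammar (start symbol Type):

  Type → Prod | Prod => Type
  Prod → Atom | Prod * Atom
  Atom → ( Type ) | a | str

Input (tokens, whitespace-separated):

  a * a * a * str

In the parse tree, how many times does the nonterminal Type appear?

[Type [Prod [Prod [Prod [Prod [Atom a]] * [Atom a]] * [Atom a]] * [Atom str]]]

1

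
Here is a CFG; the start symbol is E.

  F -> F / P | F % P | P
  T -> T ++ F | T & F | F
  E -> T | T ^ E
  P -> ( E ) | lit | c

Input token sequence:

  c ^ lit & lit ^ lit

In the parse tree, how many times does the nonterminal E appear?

3

[E [T [F [P c]]] ^ [E [T [T [F [P lit]]] & [F [P lit]]] ^ [E [T [F [P lit]]]]]]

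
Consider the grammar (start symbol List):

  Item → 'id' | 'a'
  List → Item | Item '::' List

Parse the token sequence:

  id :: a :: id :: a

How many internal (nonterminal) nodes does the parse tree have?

8

[List [Item id] :: [List [Item a] :: [List [Item id] :: [List [Item a]]]]]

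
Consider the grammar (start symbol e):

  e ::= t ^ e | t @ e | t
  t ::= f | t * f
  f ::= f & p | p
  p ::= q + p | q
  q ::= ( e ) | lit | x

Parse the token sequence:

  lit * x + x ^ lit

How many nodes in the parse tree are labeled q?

[e [t [t [f [p [q lit]]]] * [f [p [q x] + [p [q x]]]]] ^ [e [t [f [p [q lit]]]]]]

4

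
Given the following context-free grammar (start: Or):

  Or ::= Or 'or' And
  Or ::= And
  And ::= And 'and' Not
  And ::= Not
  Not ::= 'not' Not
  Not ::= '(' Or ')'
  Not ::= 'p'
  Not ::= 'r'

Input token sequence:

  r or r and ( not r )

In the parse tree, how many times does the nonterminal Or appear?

3

[Or [Or [And [Not r]]] or [And [And [Not r]] and [Not ( [Or [And [Not not [Not r]]]] )]]]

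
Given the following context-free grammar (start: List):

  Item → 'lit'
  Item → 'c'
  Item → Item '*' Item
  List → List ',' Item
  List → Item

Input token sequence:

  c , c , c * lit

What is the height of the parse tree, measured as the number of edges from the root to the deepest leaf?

4

[List [List [List [Item c]] , [Item c]] , [Item [Item c] * [Item lit]]]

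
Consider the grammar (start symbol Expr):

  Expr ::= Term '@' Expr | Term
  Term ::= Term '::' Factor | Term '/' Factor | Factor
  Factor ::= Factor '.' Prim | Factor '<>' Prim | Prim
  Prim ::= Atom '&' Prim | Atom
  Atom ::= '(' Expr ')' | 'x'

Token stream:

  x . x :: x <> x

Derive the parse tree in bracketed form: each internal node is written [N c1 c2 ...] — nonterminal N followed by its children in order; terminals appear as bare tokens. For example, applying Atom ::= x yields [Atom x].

Expr
Term
Term :: Factor
Factor :: Factor
Factor . Prim :: Factor
Prim . Prim :: Factor
Atom . Prim :: Factor
x . Prim :: Factor
x . Atom :: Factor
x . x :: Factor
x . x :: Factor <> Prim
x . x :: Prim <> Prim
x . x :: Atom <> Prim
x . x :: x <> Prim
x . x :: x <> Atom
x . x :: x <> x

[Expr [Term [Term [Factor [Factor [Prim [Atom x]]] . [Prim [Atom x]]]] :: [Factor [Factor [Prim [Atom x]]] <> [Prim [Atom x]]]]]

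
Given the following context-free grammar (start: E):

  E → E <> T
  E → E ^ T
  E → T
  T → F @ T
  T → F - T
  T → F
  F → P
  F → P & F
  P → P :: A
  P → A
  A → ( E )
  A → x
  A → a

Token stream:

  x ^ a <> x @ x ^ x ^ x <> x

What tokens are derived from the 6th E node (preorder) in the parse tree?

x

[E [E [E [E [E [E [T [F [P [A x]]]]] ^ [T [F [P [A a]]]]] <> [T [F [P [A x]]] @ [T [F [P [A x]]]]]] ^ [T [F [P [A x]]]]] ^ [T [F [P [A x]]]]] <> [T [F [P [A x]]]]]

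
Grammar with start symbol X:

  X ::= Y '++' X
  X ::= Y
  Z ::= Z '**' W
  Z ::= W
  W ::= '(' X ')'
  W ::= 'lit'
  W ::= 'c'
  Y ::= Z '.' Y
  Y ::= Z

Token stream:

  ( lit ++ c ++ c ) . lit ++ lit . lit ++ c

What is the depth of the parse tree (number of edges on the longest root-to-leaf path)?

[X [Y [Z [W ( [X [Y [Z [W lit]]] ++ [X [Y [Z [W c]]] ++ [X [Y [Z [W c]]]]]] )]] . [Y [Z [W lit]]]] ++ [X [Y [Z [W lit]] . [Y [Z [W lit]]]] ++ [X [Y [Z [W c]]]]]]

10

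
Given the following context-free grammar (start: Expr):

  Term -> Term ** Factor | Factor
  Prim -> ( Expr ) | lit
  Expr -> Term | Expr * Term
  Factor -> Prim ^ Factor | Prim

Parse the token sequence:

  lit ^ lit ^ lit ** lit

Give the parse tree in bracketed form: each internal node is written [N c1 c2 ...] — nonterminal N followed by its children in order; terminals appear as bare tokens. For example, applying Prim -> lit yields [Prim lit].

Expr
Term
Term ** Factor
Factor ** Factor
Prim ^ Factor ** Factor
lit ^ Factor ** Factor
lit ^ Prim ^ Factor ** Factor
lit ^ lit ^ Factor ** Factor
lit ^ lit ^ Prim ** Factor
lit ^ lit ^ lit ** Factor
lit ^ lit ^ lit ** Prim
lit ^ lit ^ lit ** lit

[Expr [Term [Term [Factor [Prim lit] ^ [Factor [Prim lit] ^ [Factor [Prim lit]]]]] ** [Factor [Prim lit]]]]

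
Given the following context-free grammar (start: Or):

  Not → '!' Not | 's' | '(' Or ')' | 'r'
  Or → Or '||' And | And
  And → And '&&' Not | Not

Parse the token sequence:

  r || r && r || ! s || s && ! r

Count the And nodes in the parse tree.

[Or [Or [Or [Or [And [Not r]]] || [And [And [Not r]] && [Not r]]] || [And [Not ! [Not s]]]] || [And [And [Not s]] && [Not ! [Not r]]]]

6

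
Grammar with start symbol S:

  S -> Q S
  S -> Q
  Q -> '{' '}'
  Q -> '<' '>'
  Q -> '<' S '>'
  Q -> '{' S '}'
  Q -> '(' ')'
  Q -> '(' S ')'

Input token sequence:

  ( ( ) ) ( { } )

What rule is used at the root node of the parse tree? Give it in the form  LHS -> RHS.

S -> Q S

[S [Q ( [S [Q ( )]] )] [S [Q ( [S [Q { }]] )]]]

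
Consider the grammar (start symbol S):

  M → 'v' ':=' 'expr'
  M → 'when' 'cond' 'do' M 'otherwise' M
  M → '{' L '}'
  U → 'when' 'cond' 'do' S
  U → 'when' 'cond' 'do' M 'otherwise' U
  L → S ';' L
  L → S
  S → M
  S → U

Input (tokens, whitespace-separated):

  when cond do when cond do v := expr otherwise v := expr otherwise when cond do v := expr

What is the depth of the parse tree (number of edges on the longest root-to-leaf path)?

[S [U when cond do [M when cond do [M v := expr] otherwise [M v := expr]] otherwise [U when cond do [S [M v := expr]]]]]

5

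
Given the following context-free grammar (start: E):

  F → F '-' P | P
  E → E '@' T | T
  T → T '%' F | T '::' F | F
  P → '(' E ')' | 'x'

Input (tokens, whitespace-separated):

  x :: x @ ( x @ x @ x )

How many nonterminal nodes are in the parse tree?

23

[E [E [T [T [F [P x]]] :: [F [P x]]]] @ [T [F [P ( [E [E [E [T [F [P x]]]] @ [T [F [P x]]]] @ [T [F [P x]]]] )]]]]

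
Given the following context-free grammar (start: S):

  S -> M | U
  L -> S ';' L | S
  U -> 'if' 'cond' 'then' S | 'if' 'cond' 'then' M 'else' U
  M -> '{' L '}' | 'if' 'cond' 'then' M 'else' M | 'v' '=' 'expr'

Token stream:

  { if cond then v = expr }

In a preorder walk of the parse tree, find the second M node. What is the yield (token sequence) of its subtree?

v = expr

[S [M { [L [S [U if cond then [S [M v = expr]]]]] }]]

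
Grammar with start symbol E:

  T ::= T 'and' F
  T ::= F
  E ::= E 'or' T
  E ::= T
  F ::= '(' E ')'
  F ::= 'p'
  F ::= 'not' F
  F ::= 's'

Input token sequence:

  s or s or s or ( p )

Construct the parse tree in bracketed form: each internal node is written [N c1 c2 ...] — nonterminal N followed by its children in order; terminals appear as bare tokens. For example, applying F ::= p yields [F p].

[E [E [E [E [T [F s]]] or [T [F s]]] or [T [F s]]] or [T [F ( [E [T [F p]]] )]]]

E
E or T
E or T or T
E or T or T or T
T or T or T or T
F or T or T or T
s or T or T or T
s or F or T or T
s or s or T or T
s or s or F or T
s or s or s or T
s or s or s or F
s or s or s or ( E )
s or s or s or ( T )
s or s or s or ( F )
s or s or s or ( p )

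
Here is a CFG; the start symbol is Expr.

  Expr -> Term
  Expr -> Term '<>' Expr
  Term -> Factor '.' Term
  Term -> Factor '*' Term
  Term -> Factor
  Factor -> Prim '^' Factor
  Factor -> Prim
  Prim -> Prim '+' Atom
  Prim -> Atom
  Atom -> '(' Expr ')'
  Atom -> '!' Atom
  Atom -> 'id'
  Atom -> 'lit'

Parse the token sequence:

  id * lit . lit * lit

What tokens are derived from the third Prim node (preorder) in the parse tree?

[Expr [Term [Factor [Prim [Atom id]]] * [Term [Factor [Prim [Atom lit]]] . [Term [Factor [Prim [Atom lit]]] * [Term [Factor [Prim [Atom lit]]]]]]]]

lit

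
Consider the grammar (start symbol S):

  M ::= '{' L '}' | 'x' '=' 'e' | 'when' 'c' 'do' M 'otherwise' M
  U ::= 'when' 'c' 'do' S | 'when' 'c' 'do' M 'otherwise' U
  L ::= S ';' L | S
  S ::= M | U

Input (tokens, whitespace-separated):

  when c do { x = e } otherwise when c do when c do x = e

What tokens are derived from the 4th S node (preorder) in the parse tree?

[S [U when c do [M { [L [S [M x = e]]] }] otherwise [U when c do [S [U when c do [S [M x = e]]]]]]]

x = e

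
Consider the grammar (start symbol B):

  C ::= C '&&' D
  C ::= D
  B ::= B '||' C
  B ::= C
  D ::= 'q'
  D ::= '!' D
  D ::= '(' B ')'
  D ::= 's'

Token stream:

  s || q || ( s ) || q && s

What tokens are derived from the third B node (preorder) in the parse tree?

[B [B [B [B [C [D s]]] || [C [D q]]] || [C [D ( [B [C [D s]]] )]]] || [C [C [D q]] && [D s]]]

s || q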